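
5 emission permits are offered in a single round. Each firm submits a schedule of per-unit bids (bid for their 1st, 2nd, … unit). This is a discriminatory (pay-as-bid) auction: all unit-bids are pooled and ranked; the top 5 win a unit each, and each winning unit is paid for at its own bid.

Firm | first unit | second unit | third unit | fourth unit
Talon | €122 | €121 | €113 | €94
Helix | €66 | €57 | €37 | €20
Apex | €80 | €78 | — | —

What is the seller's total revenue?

Merging the schedules and taking the best 5: 122 (Talon-1), 121 (Talon-2), 113 (Talon-3), 94 (Talon-4), 80 (Apex-1)
Next rejected bid: €78 (not a price — pay-as-bid).
Each winning unit pays its own bid.
Revenue = 122 + 121 + 113 + 94 + 80 = €530.

Total revenue: €530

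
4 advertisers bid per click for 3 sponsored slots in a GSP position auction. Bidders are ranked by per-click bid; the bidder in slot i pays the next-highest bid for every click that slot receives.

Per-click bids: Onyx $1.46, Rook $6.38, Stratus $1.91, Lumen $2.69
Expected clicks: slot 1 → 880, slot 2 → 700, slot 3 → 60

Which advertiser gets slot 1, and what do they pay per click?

Ranked by bid: $6.38 (Rook) > $2.69 (Lumen) > $1.91 (Stratus) > $1.46 (Onyx)
Slot 1 goes to the first-ranked bidder, Rook, who pays the next bid down: $2.69/click.

Rook; $2.69 per click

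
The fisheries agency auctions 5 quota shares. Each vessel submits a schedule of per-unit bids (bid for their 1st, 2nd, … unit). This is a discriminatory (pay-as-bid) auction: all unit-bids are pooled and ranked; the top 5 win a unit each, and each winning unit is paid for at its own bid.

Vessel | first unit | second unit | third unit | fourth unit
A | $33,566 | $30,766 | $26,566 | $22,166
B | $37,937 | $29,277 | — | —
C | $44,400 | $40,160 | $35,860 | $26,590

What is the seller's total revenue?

Total revenue: $191,923

All unit-bids, highest first — top 5: 44,400 (C-1), 40,160 (C-2), 37,937 (B-1), 35,860 (C-3), 33,566 (A-1)
Next rejected bid: $30,766 (not a price — pay-as-bid).
Each winning unit pays its own bid.
Revenue = 44,400 + 40,160 + 37,937 + 35,860 + 33,566 = $191,923.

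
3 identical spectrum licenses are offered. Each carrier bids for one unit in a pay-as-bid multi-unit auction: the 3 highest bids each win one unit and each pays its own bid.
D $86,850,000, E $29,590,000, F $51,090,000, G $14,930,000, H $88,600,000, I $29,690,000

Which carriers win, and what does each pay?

H $88,600,000, D $86,850,000, F $51,090,000

Sorting: 88,600,000 (H), 86,850,000 (D), 51,090,000 (F), 29,690,000 (I), 29,590,000 (E), …
Top 3: H, D, F.
Each winner pays its own bid: H $88,600,000, D $86,850,000, F $51,090,000.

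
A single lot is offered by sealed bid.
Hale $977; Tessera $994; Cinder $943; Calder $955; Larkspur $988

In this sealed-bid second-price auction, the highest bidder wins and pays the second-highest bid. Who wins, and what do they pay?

Sorting bids: 994 (Tessera) > 988 (Larkspur) > 977 (Hale) > 955 (Calder) > 943 (Cinder)
Tessera is highest; pays the second-highest bid, $988.

Tessera pays $988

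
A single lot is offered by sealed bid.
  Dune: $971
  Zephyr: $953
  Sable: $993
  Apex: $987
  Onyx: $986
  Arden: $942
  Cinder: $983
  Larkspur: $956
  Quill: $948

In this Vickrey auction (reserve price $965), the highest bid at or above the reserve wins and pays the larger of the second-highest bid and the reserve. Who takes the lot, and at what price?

Bids in order: 993 (Sable) > 987 (Apex) > 986 (Onyx) > 983 (Cinder) > 971 (Dune) > 956 (Larkspur) > …
Highest eligible bid: Sable at $993.
max(second-highest $987, reserve $965) = $987; the reserve does not bind.

Sable pays $987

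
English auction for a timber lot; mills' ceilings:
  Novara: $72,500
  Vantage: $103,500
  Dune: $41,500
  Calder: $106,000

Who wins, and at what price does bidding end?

Calder wins at $103,500

Sorting limits: 106,000 (Calder) > 103,500 (Vantage) > 72,500 (Novara) > 41,500 (Dune)
Vantage is the last rival to drop out, at $103,500; Calder remains and wins at that price.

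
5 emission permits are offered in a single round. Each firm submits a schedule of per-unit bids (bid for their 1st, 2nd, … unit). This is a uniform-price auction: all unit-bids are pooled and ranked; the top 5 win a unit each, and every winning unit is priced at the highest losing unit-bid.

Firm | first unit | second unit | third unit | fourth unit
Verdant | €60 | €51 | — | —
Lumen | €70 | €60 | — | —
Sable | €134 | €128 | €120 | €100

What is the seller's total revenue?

All unit-bids, highest first — top 5: 134 (Sable-1), 128 (Sable-2), 120 (Sable-3), 100 (Sable-4), 70 (Lumen-1)
Highest rejected unit-bid = €60.
Allocation: Lumen 1, Sable 4. Every unit priced at €60.
Revenue = 5 × 60 = €300.

Total revenue: €300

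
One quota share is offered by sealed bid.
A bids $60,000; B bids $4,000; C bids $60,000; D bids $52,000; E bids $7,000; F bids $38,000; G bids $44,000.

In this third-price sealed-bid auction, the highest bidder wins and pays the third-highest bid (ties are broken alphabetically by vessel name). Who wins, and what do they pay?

A pays $52,000

Third-price sealed-bid auction: the highest bidder wins and pays the third-highest bid.
Bids ranked: 60,000 (A) > 60,000 (C) > 52,000 (D) > 44,000 (G) > 38,000 (F) > 7,000 (E) > …
Tie at $60,000 → A wins by tie-break.
A is highest; pays the third-highest bid, $52,000.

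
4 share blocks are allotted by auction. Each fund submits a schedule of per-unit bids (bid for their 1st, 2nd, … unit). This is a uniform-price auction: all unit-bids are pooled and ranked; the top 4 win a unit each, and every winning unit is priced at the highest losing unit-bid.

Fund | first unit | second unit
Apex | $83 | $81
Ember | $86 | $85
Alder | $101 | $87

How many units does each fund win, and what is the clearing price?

Pooled unit-bids ranked (top 4): 101 (Alder-1), 87 (Alder-2), 86 (Ember-1), 85 (Ember-2)
Highest rejected unit-bid = $83.
Allocation: Alder 2, Ember 2.

Alder 2, Ember 2; clearing price $83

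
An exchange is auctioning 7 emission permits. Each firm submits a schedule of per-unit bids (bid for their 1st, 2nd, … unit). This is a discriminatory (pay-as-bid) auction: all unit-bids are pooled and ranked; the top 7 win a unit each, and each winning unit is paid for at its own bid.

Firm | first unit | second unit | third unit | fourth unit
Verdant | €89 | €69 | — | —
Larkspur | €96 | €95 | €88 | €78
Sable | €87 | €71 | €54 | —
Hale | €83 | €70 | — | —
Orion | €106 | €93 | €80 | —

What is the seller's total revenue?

Merging the schedules and taking the best 7: 106 (Orion-1), 96 (Larkspur-1), 95 (Larkspur-2), 93 (Orion-2), 89 (Verdant-1), 88 (Larkspur-3), 87 (Sable-1)
Next rejected bid: €83 (not a price — pay-as-bid).
Each winning unit pays its own bid.
Revenue = 106 + 96 + 95 + 93 + 89 + 88 + 87 = €654.

Total revenue: €654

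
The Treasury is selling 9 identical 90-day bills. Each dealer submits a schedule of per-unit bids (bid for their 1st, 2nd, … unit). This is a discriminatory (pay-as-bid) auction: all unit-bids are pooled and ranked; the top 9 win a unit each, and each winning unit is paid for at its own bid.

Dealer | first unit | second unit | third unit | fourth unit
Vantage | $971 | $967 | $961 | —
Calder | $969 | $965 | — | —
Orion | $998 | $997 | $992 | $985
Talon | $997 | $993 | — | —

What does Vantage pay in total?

All unit-bids, highest first — top 9: 998 (Orion-1), 997 (Orion-2), 997 (Talon-1), 993 (Talon-2), 992 (Orion-3), 985 (Orion-4), 971 (Vantage-1), 969 (Calder-1), 967 (Vantage-2)
Next rejected bid: $965 (not a price — pay-as-bid).
Vantage's winning unit-bids: 971 + 967 = $1,938.

Vantage pays $1,938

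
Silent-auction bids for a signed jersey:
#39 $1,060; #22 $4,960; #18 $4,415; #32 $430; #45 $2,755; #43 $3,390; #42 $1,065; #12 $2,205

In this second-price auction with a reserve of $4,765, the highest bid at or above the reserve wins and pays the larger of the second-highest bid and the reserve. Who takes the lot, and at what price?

#22 pays $4,765

Bids ranked: 4,960 (#22) > 4,415 (#18) > 3,390 (#43) > 2,755 (#45) > 2,205 (#12) > 1,065 (#42) > …
Highest eligible bid: #22 at $4,960.
max(second-highest $4,415, reserve $4,765) = $4,765.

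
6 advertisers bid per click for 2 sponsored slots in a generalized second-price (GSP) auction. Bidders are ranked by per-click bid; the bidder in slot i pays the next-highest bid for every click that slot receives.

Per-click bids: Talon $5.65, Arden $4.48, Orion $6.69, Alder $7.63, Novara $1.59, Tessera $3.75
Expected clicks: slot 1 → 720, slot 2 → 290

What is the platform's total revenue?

Ranked by bid: $7.63 (Alder) > $6.69 (Orion) > $5.65 (Talon) > …
Slot 1: Alder pays $6.69 × 720 = $4816.80
Slot 2: Orion pays $5.65 × 290 = $1638.50
Total = $6455.30

Total revenue: $6455.30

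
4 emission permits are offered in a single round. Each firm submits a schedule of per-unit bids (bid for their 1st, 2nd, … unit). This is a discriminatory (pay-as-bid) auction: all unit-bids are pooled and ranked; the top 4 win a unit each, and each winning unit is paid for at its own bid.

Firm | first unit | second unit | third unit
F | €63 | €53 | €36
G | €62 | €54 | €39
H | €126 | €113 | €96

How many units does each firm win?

F 1, H 3

Pooled unit-bids ranked (top 4): 126 (H-1), 113 (H-2), 96 (H-3), 63 (F-1)
Next rejected bid: €62 (not a price — pay-as-bid).
Allocation: F 1, H 3.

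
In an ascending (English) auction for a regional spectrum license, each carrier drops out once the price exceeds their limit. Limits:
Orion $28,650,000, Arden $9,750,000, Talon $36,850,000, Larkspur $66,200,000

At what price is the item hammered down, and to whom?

Larkspur wins at $36,850,000

Sorting limits: 66,200,000 (Larkspur) > 36,850,000 (Talon) > 28,650,000 (Orion) > 9,750,000 (Arden)
Bidding ends when Talon exits at $36,850,000; Larkspur takes it.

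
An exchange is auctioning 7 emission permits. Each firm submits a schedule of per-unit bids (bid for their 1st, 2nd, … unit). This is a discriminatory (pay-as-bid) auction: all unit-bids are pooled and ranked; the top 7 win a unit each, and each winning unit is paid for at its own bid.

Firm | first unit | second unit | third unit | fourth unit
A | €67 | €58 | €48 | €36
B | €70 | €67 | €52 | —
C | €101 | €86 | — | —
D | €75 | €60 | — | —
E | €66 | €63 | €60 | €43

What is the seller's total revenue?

Pooled unit-bids ranked (top 7): 101 (C-1), 86 (C-2), 75 (D-1), 70 (B-1), 67 (A-1), 67 (B-2), 66 (E-1)
Next rejected bid: €63 (not a price — pay-as-bid).
Each winning unit pays its own bid.
Revenue = 101 + 86 + 75 + 70 + 67 + 67 + 66 = €532.

Total revenue: €532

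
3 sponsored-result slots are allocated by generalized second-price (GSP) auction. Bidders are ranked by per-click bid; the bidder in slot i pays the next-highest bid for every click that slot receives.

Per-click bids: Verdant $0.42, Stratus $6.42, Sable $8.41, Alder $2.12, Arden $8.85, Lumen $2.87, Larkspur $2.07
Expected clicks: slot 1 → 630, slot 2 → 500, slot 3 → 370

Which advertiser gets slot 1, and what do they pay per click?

Arden; $8.41 per click

Sorting advertisers: $8.85 (Arden) > $8.41 (Sable) > $6.42 (Stratus) > $2.87 (Lumen) > …
Slot 1 goes to the first-ranked bidder, Arden, who pays the next bid down: $8.41/click.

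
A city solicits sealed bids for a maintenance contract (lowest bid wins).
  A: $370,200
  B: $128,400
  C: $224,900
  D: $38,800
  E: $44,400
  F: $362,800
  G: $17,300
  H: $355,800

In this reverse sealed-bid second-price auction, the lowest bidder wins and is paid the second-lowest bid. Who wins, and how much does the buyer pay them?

G is paid $38,800

Bids ranked: 17,300 (G) < 38,800 (D) < 44,400 (E) < 128,400 (B) < 224,900 (C) < 355,800 (H) < …
G wins with the lowest bid; price is set by the runner-up at $38,800.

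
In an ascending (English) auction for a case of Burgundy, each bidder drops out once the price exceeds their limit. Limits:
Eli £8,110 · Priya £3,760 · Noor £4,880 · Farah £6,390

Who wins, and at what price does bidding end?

Sorting limits: 8,110 (Eli) > 6,390 (Farah) > 4,880 (Noor) > 3,760 (Priya)
Bidding ends when Farah exits at £6,390; Eli takes it.

Eli wins at £6,390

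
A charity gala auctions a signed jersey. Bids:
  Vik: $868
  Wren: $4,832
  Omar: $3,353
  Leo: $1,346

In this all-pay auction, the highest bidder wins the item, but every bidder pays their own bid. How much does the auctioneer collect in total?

Bids in order: 4,832 (Wren) > 3,353 (Omar) > 1,346 (Leo) > 868 (Vik)
Wren wins with the top bid; all bids are sunk regardless.
Every bidder forfeits their bid regardless of winning.
Revenue = 868 + 4,832 + 3,353 + 1,346 = $10,399.

Total revenue: $10,399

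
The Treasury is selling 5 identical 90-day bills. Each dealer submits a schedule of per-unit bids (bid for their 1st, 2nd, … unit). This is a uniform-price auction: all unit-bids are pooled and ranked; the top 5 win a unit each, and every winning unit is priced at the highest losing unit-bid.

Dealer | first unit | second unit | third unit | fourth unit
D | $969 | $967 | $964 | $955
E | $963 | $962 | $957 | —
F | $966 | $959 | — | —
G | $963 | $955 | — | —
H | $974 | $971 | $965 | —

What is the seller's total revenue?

Pooled unit-bids ranked (top 5): 974 (H-1), 971 (H-2), 969 (D-1), 967 (D-2), 966 (F-1)
First bid not allocated: $965.
Allocation: D 2, F 1, H 2. Every unit priced at $965.
Revenue = 5 × 965 = $4,825.

Total revenue: $4,825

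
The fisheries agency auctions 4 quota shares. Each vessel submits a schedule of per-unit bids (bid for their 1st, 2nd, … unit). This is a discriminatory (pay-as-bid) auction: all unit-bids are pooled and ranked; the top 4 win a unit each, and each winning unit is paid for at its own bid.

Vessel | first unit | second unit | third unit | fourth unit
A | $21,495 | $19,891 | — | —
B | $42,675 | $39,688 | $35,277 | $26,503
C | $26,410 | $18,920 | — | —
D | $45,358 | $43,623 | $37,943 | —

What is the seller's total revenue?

Total revenue: $171,344

Merging the schedules and taking the best 4: 45,358 (D-1), 43,623 (D-2), 42,675 (B-1), 39,688 (B-2)
Next rejected bid: $37,943 (not a price — pay-as-bid).
Each winning unit pays its own bid.
Revenue = 45,358 + 43,623 + 42,675 + 39,688 = $171,344.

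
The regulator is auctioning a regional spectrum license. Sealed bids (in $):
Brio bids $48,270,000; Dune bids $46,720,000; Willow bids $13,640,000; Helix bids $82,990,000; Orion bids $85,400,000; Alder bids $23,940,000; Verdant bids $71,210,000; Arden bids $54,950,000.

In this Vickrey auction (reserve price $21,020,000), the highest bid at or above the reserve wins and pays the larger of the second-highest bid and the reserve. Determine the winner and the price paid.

Orion pays $82,990,000

Rule: the highest bid at or above the reserve wins and pays the larger of the second-highest bid and the reserve.
Bids in order: 85,400,000 (Orion) > 82,990,000 (Helix) > 71,210,000 (Verdant) > 54,950,000 (Arden) > 48,270,000 (Brio) > 46,720,000 (Dune) > …
Highest eligible bid: Orion at $85,400,000.
Second-highest bid $82,990,000 exceeds the reserve $21,020,000 → payment $82,990,000.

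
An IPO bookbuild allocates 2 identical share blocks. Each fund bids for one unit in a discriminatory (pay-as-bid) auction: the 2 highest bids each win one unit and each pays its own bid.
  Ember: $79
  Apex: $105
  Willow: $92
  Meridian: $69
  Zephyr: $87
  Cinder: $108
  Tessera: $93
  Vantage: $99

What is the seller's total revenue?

Ordering the bids: 108 (Cinder), 105 (Apex), 99 (Vantage), 93 (Tessera), …
Top 2: Cinder, Apex.
Total revenue = 108 + 105 = $213.

Total revenue: $213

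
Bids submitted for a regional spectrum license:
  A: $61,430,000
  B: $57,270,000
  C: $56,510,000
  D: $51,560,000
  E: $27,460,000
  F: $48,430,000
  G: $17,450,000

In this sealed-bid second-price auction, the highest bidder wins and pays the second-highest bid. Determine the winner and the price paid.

A pays $57,270,000

Bids in order: 61,430,000 (A) > 57,270,000 (B) > 56,510,000 (C) > 51,560,000 (D) > 48,430,000 (F) > 27,460,000 (E) > …
A wins with the highest bid; price is set by the runner-up at $57,270,000.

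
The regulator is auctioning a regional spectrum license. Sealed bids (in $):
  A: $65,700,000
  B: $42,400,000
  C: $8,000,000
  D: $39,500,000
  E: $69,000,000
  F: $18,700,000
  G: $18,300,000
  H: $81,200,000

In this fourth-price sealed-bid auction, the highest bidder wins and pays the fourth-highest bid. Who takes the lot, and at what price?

Bids in order: 81,200,000 (H) > 69,000,000 (E) > 65,700,000 (A) > 42,400,000 (B) > 39,500,000 (D) > 18,700,000 (F) > …
H is highest; pays the fourth-highest bid, $42,400,000.

H pays $42,400,000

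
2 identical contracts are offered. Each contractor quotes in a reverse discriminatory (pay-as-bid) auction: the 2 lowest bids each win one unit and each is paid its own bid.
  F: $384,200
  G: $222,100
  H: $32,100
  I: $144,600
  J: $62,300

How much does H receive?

Ordering the bids: 32,100 (H), 62,300 (J), 144,600 (I), 222,100 (G), …
The 2 lowest are H, J.
H wins → own bid $32,100.

H is paid $32,100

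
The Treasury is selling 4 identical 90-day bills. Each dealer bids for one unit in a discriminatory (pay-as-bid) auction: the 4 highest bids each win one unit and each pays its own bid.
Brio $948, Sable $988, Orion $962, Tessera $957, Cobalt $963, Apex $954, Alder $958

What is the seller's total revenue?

Total revenue: $3,871

Ordering the bids: 988 (Sable), 963 (Cobalt), 962 (Orion), 958 (Alder), 957 (Tessera), 954 (Apex), …
Winners (4 units): Sable, Cobalt, Orion, Alder.
Total revenue = 988 + 963 + 962 + 958 = $3,871.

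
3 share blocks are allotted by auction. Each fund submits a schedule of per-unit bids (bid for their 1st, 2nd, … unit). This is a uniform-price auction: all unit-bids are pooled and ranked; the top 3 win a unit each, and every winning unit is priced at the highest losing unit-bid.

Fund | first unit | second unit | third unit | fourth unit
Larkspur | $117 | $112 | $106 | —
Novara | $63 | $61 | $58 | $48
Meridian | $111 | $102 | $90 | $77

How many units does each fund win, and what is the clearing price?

Pooled unit-bids ranked (top 3): 117 (Larkspur-1), 112 (Larkspur-2), 111 (Meridian-1)
First bid not allocated: $106.
Allocation: Larkspur 2, Meridian 1.

Larkspur 2, Meridian 1; clearing price $106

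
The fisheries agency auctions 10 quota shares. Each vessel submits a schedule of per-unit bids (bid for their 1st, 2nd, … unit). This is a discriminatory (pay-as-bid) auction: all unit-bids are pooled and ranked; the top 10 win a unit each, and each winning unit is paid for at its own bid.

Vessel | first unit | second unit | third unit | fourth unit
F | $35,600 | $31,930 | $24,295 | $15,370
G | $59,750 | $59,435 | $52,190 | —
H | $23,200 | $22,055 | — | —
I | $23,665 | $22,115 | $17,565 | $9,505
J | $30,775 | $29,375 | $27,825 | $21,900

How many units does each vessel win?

Pooled unit-bids ranked (top 10): 59,750 (G-1), 59,435 (G-2), 52,190 (G-3), 35,600 (F-1), 31,930 (F-2), 30,775 (J-1), 29,375 (J-2), 27,825 (J-3), 24,295 (F-3), 23,665 (I-1)
Next rejected bid: $23,200 (not a price — pay-as-bid).
Allocation: F 3, G 3, I 1, J 3.

F 3, G 3, I 1, J 3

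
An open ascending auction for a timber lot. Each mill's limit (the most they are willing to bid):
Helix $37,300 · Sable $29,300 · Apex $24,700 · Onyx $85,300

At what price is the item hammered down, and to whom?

Ascending (English) auction: the price rises until one bidder remains; the winner pays the price at which the last rival dropped out.
Sorting limits: 85,300 (Onyx) > 37,300 (Helix) > 29,300 (Sable) > 24,700 (Apex)
Once the price passes $37,300, only Onyx is left; the hammer falls at Helix's limit of $37,300.

Onyx wins at $37,300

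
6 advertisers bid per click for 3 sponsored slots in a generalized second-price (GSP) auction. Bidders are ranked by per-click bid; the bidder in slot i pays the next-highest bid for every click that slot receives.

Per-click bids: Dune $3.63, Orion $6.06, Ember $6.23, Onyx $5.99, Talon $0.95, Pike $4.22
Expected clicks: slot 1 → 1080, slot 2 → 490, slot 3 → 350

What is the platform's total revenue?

Total revenue: $10956.90

Per-click bids in order: $6.23 (Ember) > $6.06 (Orion) > $5.99 (Onyx) > $4.22 (Pike) > …
Slot 1: Ember pays $6.06 × 1080 = $6544.80
Slot 2: Orion pays $5.99 × 490 = $2935.10
Slot 3: Onyx pays $4.22 × 350 = $1477.00
Total = $10956.90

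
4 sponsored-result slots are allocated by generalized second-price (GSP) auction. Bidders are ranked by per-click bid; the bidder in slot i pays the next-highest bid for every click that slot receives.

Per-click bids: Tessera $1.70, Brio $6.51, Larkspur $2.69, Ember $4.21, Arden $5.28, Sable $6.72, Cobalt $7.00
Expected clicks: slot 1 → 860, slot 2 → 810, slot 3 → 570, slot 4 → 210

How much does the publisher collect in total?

Total revenue: $14946.00

Ranked by bid: $7.00 (Cobalt) > $6.72 (Sable) > $6.51 (Brio) > $5.28 (Arden) > $4.21 (Ember) > …
Slot 1: Cobalt pays $6.72 × 860 = $5779.20
Slot 2: Sable pays $6.51 × 810 = $5273.10
Slot 3: Brio pays $5.28 × 570 = $3009.60
Slot 4: Arden pays $4.21 × 210 = $884.10
Total = $14946.00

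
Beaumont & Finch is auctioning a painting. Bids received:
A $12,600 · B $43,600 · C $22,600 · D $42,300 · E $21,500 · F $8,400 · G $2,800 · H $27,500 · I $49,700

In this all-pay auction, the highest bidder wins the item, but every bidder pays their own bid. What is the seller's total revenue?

Total revenue: $231,000

Bids in order: 49,700 (I) > 43,600 (B) > 42,300 (D) > 27,500 (H) > 22,600 (C) > 21,500 (E) > …
Every bidder forfeits their bid regardless of winning.
Revenue = 12,600 + 43,600 + 22,600 + 42,300 + 21,500 + 8,400 + 2,800 + 27,500 + 49,700 = $231,000.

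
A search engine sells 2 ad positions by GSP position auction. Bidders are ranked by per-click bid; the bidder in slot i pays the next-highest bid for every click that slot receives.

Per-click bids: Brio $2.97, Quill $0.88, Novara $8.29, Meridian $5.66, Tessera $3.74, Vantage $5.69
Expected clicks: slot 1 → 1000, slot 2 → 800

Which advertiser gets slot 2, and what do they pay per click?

Ranked by bid: $8.29 (Novara) > $5.69 (Vantage) > $5.66 (Meridian) > …
Slot 2 goes to the second-ranked bidder, Vantage, who pays the next bid down: $5.66/click.

Vantage; $5.66 per click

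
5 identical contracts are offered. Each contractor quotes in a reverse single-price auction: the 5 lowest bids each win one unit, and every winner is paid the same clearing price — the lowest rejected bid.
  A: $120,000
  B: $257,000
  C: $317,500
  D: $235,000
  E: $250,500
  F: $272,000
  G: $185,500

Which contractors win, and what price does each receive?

Sorting: 120,000 (A), 185,500 (G), 235,000 (D), 250,500 (E), 257,000 (B), 272,000 (F), 317,500 (C)
The 5 lowest are A, G, D, E, B.
Clearing price = lowest rejected bid = $272,000.

A, G, D, E, B; each is paid $272,000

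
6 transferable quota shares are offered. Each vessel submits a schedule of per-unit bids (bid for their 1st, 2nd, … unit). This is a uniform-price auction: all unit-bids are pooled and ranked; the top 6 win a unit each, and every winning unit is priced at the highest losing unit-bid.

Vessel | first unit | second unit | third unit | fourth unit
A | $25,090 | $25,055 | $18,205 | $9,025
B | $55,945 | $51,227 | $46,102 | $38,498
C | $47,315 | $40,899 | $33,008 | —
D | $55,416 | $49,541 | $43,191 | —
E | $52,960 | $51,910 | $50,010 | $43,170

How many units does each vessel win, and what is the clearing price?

B 2, D 1, E 3; clearing price $49,541

Pooled unit-bids ranked (top 6): 55,945 (B-1), 55,416 (D-1), 52,960 (E-1), 51,910 (E-2), 51,227 (B-2), 50,010 (E-3)
The (k+1)-th unit-bid is $49,541.
Allocation: B 2, D 1, E 3.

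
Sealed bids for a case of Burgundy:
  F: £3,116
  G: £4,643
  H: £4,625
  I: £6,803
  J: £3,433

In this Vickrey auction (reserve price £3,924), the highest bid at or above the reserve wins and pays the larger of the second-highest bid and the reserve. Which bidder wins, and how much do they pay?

Rule: the highest bid at or above the reserve wins and pays the larger of the second-highest bid and the reserve.
Sorting bids: 6,803 (I) > 4,643 (G) > 4,625 (H) > 3,433 (J) > 3,116 (F)
I has the top bid at or above the reserve (£6,803).
Second-highest bid £4,643 exceeds the reserve £3,924 → payment £4,643.

I pays £4,643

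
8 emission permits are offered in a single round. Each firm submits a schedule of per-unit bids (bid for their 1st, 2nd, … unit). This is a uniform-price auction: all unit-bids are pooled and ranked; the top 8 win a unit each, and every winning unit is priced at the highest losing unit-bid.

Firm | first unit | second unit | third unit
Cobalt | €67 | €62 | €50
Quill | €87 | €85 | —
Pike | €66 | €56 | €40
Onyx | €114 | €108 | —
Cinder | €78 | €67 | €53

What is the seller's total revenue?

Merging the schedules and taking the best 8: 114 (Onyx-1), 108 (Onyx-2), 87 (Quill-1), 85 (Quill-2), 78 (Cinder-1), 67 (Cobalt-1), 67 (Cinder-2), 66 (Pike-1)
Highest rejected unit-bid = €62.
Allocation: Cinder 2, Cobalt 1, Onyx 2, Pike 1, Quill 2. Every unit priced at €62.
Revenue = 8 × 62 = €496.

Total revenue: €496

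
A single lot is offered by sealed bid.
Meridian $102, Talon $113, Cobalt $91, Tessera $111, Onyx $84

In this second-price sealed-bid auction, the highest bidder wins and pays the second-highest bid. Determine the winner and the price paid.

Talon pays $111

Sorting bids: 113 (Talon) > 111 (Tessera) > 102 (Meridian) > 91 (Cobalt) > 84 (Onyx)
Talon wins with the highest bid; price is set by the runner-up at $111.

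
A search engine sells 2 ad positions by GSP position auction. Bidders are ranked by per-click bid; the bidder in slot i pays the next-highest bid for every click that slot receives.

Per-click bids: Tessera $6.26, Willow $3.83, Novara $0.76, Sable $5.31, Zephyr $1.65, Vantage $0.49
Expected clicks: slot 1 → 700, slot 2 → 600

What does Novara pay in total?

Novara pays $0.00

Per-click bids in order: $6.26 (Tessera) > $5.31 (Sable) > $3.83 (Willow) > …
Novara ranks below slot 2 → no slot, pays nothing.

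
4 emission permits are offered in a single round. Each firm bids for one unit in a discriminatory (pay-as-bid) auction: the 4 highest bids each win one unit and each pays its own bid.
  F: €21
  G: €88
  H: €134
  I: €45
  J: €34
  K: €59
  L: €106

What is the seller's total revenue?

Total revenue: €387

Sorting: 134 (H), 106 (L), 88 (G), 59 (K), 45 (I), 34 (J), …
Winners (4 units): H, L, G, K.
Total revenue = 134 + 106 + 88 + 59 = €387.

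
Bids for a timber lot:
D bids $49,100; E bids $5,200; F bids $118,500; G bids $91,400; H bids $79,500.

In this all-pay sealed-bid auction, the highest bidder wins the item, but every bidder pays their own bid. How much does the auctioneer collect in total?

All-pay sealed-bid auction: the highest bidder wins the item, but every bidder pays their own bid.
Bids in order: 118,500 (F) > 91,400 (G) > 79,500 (H) > 49,100 (D) > 5,200 (E)
Every bidder forfeits their bid regardless of winning.
Revenue = 49,100 + 5,200 + 118,500 + 91,400 + 79,500 = $343,700.

Total revenue: $343,700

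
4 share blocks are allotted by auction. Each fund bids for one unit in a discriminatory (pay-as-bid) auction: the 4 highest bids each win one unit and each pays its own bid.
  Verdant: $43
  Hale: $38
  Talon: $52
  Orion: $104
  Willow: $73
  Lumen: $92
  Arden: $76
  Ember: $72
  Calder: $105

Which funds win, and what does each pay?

Ordering the bids: 105 (Calder), 104 (Orion), 92 (Lumen), 76 (Arden), 73 (Willow), 72 (Ember), …
Winners (4 units): Calder, Orion, Lumen, Arden.
Each winner pays its own bid: Calder $105, Orion $104, Lumen $92, Arden $76.

Calder $105, Orion $104, Lumen $92, Arden $76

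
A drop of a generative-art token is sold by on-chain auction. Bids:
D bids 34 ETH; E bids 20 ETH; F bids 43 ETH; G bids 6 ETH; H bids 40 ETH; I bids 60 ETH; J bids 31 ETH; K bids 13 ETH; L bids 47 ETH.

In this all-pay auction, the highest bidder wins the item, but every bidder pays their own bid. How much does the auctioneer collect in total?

Bids ranked: 60 (I) > 47 (L) > 43 (F) > 40 (H) > 34 (D) > 31 (J) > …
I wins with the top bid; all bids are sunk regardless.
Every bidder forfeits their bid regardless of winning.
Revenue = 34 + 20 + 43 + 6 + 40 + 60 + 31 + 13 + 47 = 294 ETH.

Total revenue: 294 ETH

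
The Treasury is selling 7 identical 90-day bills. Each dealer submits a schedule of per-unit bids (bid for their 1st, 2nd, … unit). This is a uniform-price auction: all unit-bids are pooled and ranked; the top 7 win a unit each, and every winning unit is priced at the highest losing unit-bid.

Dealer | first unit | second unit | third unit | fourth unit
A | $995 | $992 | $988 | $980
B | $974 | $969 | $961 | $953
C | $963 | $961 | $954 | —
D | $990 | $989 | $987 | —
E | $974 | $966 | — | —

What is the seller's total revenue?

Total revenue: $6,818

Pooled unit-bids ranked (top 7): 995 (A-1), 992 (A-2), 990 (D-1), 989 (D-2), 988 (A-3), 987 (D-3), 980 (A-4)
The (k+1)-th unit-bid is $974.
Allocation: A 4, D 3. Every unit priced at $974.
Revenue = 7 × 974 = $6,818.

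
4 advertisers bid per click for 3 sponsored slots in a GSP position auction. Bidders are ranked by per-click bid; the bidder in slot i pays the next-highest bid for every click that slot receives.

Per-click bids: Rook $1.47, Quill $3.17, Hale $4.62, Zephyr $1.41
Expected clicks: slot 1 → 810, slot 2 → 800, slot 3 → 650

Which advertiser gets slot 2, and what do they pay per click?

Quill; $1.47 per click

Sorting advertisers: $4.62 (Hale) > $3.17 (Quill) > $1.47 (Rook) > $1.41 (Zephyr)
Slot 2 goes to the second-ranked bidder, Quill, who pays the next bid down: $1.47/click.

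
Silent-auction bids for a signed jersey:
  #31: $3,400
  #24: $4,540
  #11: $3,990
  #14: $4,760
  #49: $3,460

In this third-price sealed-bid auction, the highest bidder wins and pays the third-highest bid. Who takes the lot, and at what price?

#14 pays $3,990

Bids ranked: 4,760 (#14) > 4,540 (#24) > 3,990 (#11) > 3,460 (#49) > 3,400 (#31)
#14 wins; payment is bid #3 in the ranking = $3,990.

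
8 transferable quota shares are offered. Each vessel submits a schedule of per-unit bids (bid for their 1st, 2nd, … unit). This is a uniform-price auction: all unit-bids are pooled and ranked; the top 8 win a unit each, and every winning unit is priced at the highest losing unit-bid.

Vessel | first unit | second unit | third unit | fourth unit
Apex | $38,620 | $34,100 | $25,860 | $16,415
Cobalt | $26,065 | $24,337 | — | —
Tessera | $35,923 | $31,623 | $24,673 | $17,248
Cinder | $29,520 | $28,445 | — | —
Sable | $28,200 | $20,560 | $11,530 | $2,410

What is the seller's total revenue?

Total revenue: $206,880

Merging the schedules and taking the best 8: 38,620 (Apex-1), 35,923 (Tessera-1), 34,100 (Apex-2), 31,623 (Tessera-2), 29,520 (Cinder-1), 28,445 (Cinder-2), 28,200 (Sable-1), 26,065 (Cobalt-1)
First bid not allocated: $25,860.
Allocation: Apex 2, Cinder 2, Cobalt 1, Sable 1, Tessera 2. Every unit priced at $25,860.
Revenue = 8 × 25,860 = $206,880.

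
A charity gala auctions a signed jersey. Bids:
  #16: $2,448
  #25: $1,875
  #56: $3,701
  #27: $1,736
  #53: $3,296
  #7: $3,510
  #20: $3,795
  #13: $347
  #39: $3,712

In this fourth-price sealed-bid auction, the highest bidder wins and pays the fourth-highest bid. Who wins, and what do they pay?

Bids in order: 3,795 (#20) > 3,712 (#39) > 3,701 (#56) > 3,510 (#7) > 3,296 (#53) > 2,448 (#16) > …
#20 wins; payment is bid #4 in the ranking = $3,510.

#20 pays $3,510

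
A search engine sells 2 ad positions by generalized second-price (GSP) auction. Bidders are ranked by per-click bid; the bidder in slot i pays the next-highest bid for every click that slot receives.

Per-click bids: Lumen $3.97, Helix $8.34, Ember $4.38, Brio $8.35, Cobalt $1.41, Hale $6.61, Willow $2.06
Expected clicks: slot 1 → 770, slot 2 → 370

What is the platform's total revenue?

Sorting advertisers: $8.35 (Brio) > $8.34 (Helix) > $6.61 (Hale) > …
Slot 1: Brio pays $8.34 × 770 = $6421.80
Slot 2: Helix pays $6.61 × 370 = $2445.70
Total = $8867.50

Total revenue: $8867.50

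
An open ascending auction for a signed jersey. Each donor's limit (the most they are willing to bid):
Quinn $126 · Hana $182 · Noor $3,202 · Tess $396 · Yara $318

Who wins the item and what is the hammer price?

Limits in order: 3,202 (Noor) > 396 (Tess) > 318 (Yara) > 182 (Hana) > 126 (Quinn)
Tess is the last rival to drop out, at $396; Noor remains and wins at that price.

Noor wins at $396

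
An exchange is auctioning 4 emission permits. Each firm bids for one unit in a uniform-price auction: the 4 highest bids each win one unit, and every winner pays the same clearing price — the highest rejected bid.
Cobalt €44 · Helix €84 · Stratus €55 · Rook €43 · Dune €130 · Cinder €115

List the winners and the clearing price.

Dune, Cinder, Helix, Stratus; each pays €44

Sorting: 130 (Dune), 115 (Cinder), 84 (Helix), 55 (Stratus), 44 (Cobalt), 43 (Rook)
Top 4: Dune, Cinder, Helix, Stratus.
First losing bid is Cobalt's €44, which sets the uniform price.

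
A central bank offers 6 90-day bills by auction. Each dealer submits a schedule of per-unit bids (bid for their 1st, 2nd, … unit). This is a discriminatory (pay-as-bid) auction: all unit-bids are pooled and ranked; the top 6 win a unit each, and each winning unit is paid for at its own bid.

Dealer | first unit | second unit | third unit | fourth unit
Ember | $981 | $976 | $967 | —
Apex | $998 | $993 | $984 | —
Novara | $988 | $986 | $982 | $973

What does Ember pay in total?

Merging the schedules and taking the best 6: 998 (Apex-1), 993 (Apex-2), 988 (Novara-1), 986 (Novara-2), 984 (Apex-3), 982 (Novara-3)
Next rejected bid: $981 (not a price — pay-as-bid).
Ember wins no units.

Ember pays $0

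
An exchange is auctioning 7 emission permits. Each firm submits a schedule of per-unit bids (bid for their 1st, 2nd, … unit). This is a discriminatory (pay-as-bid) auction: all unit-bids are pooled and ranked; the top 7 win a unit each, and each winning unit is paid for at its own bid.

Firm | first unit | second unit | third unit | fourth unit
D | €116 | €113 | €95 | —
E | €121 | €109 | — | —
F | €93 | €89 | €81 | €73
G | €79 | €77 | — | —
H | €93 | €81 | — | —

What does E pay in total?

E pays €230

All unit-bids, highest first — top 7: 121 (E-1), 116 (D-1), 113 (D-2), 109 (E-2), 95 (D-3), 93 (F-1), 93 (H-1)
Next rejected bid: €89 (not a price — pay-as-bid).
E's winning unit-bids: 121 + 109 = €230.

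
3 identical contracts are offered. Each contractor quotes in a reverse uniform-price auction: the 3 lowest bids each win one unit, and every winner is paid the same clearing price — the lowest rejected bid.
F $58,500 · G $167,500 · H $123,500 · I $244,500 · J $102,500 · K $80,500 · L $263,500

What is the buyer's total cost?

Total cost: $370,500

Ordering the bids: 58,500 (F), 80,500 (K), 102,500 (J), 123,500 (H), 167,500 (G), …
Winners (3 units): F, K, J.
First losing bid is H's $123,500, which sets the uniform price.
Total cost = 3 × $123,500 = $370,500.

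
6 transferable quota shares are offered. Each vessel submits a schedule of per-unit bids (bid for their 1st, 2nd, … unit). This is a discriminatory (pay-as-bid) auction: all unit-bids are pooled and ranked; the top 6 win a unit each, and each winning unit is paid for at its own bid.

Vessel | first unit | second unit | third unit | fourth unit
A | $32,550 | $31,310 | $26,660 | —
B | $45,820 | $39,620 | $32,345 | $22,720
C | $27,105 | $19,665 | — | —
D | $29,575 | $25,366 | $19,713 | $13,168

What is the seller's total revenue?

Total revenue: $211,220

All unit-bids, highest first — top 6: 45,820 (B-1), 39,620 (B-2), 32,550 (A-1), 32,345 (B-3), 31,310 (A-2), 29,575 (D-1)
Next rejected bid: $27,105 (not a price — pay-as-bid).
Each winning unit pays its own bid.
Revenue = 45,820 + 39,620 + 32,550 + 32,345 + 31,310 + 29,575 = $211,220.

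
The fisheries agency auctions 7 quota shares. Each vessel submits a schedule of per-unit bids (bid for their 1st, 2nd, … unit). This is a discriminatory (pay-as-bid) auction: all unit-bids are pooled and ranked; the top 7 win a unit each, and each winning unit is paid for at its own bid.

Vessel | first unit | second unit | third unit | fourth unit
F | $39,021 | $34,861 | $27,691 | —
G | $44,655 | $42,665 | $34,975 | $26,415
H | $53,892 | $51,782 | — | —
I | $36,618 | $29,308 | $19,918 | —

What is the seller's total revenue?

Total revenue: $303,608

Pooled unit-bids ranked (top 7): 53,892 (H-1), 51,782 (H-2), 44,655 (G-1), 42,665 (G-2), 39,021 (F-1), 36,618 (I-1), 34,975 (G-3)
Next rejected bid: $34,861 (not a price — pay-as-bid).
Each winning unit pays its own bid.
Revenue = 53,892 + 51,782 + 44,655 + 42,665 + 39,021 + 36,618 + 34,975 = $303,608.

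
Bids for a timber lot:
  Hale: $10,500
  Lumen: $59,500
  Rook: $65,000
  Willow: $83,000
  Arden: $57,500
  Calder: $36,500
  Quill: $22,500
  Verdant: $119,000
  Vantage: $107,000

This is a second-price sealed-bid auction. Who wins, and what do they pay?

Second-price sealed-bid auction: the highest bidder wins and pays the second-highest bid.
Bids in order: 119,000 (Verdant) > 107,000 (Vantage) > 83,000 (Willow) > 65,000 (Rook) > 59,500 (Lumen) > 57,500 (Arden) > …
Second-price: Verdant pays Vantage's bid of $107,000.

Verdant pays $107,000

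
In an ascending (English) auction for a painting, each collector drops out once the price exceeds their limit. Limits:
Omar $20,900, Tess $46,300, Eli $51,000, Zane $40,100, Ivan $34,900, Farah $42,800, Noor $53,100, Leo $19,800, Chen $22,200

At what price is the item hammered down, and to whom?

Limits in order: 53,100 (Noor) > 51,000 (Eli) > 46,300 (Tess) > 42,800 (Farah) > 40,100 (Zane) > 34,900 (Ivan) > …
Bidding ends when Eli exits at $51,000; Noor takes it.

Noor wins at $51,000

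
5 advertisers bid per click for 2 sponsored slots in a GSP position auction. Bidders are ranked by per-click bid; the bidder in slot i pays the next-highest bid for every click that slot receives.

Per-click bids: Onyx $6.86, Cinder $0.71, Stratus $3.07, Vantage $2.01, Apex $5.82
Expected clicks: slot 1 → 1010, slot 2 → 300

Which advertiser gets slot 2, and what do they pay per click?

Ranked by bid: $6.86 (Onyx) > $5.82 (Apex) > $3.07 (Stratus) > …
Slot 2 goes to the second-ranked bidder, Apex, who pays the next bid down: $3.07/click.

Apex; $3.07 per click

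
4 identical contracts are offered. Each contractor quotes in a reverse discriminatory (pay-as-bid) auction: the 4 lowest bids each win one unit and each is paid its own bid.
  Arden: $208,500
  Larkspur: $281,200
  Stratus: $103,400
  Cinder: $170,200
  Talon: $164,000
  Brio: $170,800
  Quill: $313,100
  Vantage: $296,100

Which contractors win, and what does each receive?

Sorting: 103,400 (Stratus), 164,000 (Talon), 170,200 (Cinder), 170,800 (Brio), 208,500 (Arden), 281,200 (Larkspur), …
The 4 lowest are Stratus, Talon, Cinder, Brio.
Each winner is paid its own bid: Stratus $103,400, Talon $164,000, Cinder $170,200, Brio $170,800.

Stratus $103,400, Talon $164,000, Cinder $170,200, Brio $170,800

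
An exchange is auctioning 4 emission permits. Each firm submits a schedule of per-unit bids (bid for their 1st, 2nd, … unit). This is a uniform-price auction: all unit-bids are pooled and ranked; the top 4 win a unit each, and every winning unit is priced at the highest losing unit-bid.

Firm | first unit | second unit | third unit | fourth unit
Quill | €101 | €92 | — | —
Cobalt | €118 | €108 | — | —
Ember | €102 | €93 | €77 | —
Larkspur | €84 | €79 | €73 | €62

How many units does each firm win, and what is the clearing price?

Cobalt 2, Ember 1, Quill 1; clearing price €93

Merging the schedules and taking the best 4: 118 (Cobalt-1), 108 (Cobalt-2), 102 (Ember-1), 101 (Quill-1)
First bid not allocated: €93.
Allocation: Cobalt 2, Ember 1, Quill 1.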